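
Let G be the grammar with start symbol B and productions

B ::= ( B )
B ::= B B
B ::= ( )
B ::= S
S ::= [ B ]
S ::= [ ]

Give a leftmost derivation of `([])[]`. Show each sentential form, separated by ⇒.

B ⇒ BB   [B ::= B B]
BB ⇒ (B)B   [B ::= ( B )]
(B)B ⇒ (S)B   [B ::= S]
(S)B ⇒ ([])B   [S ::= [ ]]
([])B ⇒ ([])S   [B ::= S]
([])S ⇒ ([])[]   [S ::= [ ]]

B⇒BB⇒(B)B⇒(S)B⇒([])B⇒([])S⇒([])[]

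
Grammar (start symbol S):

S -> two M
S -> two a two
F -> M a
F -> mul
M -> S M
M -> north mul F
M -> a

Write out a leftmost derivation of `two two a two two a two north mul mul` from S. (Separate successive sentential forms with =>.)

S => two M   [S -> two M]
two M => two S M   [M -> S M]
two S M => two two a two M   [S -> two a two]
two two a two M => two two a two S M   [M -> S M]
two two a two S M => two two a two two a two M   [S -> two a two]
two two a two two a two M => two two a two two a two north mul F   [M -> north mul F]
two two a two two a two north mul F => two two a two two a two north mul mul   [F -> mul]

S => two M => two S M => two two a two M => two two a two S M => two two a two two a two M => two two a two two a two north mul F => two two a two two a two north mul mul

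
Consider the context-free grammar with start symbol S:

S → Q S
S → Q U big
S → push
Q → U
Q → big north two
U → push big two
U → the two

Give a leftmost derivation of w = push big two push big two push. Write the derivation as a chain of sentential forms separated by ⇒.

S ⇒ Q S ⇒ U S ⇒ push big two S ⇒ push big two Q S ⇒ push big two U S ⇒ push big two push big two S ⇒ push big two push big two push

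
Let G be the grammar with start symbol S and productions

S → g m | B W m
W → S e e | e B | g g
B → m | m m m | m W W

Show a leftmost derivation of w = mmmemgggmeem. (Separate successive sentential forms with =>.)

S => BWm => mmmWm => mmmeBm => mmmemWWm => mmmemggWm => mmmemggSeem => mmmemgggmeem

S => BWm   [S → B W m]
BWm => mmmWm   [B → m m m]
mmmWm => mmmeBm   [W → e B]
mmmeBm => mmmemWWm   [B → m W W]
mmmemWWm => mmmemggWm   [W → g g]
mmmemggWm => mmmemggSeem   [W → S e e]
mmmemggSeem => mmmemgggmeem   [S → g m]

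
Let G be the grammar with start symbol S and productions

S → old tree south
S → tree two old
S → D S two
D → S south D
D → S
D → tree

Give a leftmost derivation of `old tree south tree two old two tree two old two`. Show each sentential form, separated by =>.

S => D S two   [S → D S two]
D S two => S S two   [D → S]
S S two => D S two S two   [S → D S two]
D S two S two => S S two S two   [D → S]
S S two S two => old tree south S two S two   [S → old tree south]
old tree south S two S two => old tree south tree two old two S two   [S → tree two old]
old tree south tree two old two S two => old tree south tree two old two tree two old two   [S → tree two old]

S => D S two => S S two => D S two S two => S S two S two => old tree south S two S two => old tree south tree two old two S two => old tree south tree two old two tree two old two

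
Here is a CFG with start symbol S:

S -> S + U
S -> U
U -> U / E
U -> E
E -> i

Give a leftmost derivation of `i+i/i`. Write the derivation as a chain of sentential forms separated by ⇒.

S ⇒ S+U   [S -> S + U]
S+U ⇒ U+U   [S -> U]
U+U ⇒ E+U   [U -> E]
E+U ⇒ i+U   [E -> i]
i+U ⇒ i+U/E   [U -> U / E]
i+U/E ⇒ i+E/E   [U -> E]
i+E/E ⇒ i+i/E   [E -> i]
i+i/E ⇒ i+i/i   [E -> i]

S ⇒ S+U ⇒ U+U ⇒ E+U ⇒ i+U ⇒ i+U/E ⇒ i+E/E ⇒ i+i/E ⇒ i+i/i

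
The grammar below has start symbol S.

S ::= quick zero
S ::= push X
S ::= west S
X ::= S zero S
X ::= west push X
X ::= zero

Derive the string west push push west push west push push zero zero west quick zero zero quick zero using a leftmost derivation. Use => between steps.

S => west S   [S ::= west S]
west S => west push X   [S ::= push X]
west push X => west push S zero S   [X ::= S zero S]
west push S zero S => west push push X zero S   [S ::= push X]
west push push X zero S => west push push west push X zero S   [X ::= west push X]
west push push west push X zero S => west push push west push west push X zero S   [X ::= west push X]
west push push west push west push X zero S => west push push west push west push S zero S zero S   [X ::= S zero S]
west push push west push west push S zero S zero S => west push push west push west push push X zero S zero S   [S ::= push X]
west push push west push west push push X zero S zero S => west push push west push west push push zero zero S zero S   [X ::= zero]
west push push west push west push push zero zero S zero S => west push push west push west push push zero zero west S zero S   [S ::= west S]
west push push west push west push push zero zero west S zero S => west push push west push west push push zero zero west quick zero zero S   [S ::= quick zero]
west push push west push west push push zero zero west quick zero zero S => west push push west push west push push zero zero west quick zero zero quick zero   [S ::= quick zero]

S => west S => west push X => west push S zero S => west push push X zero S => west push push west push X zero S => west push push west push west push X zero S => west push push west push west push S zero S zero S => west push push west push west push push X zero S zero S => west push push west push west push push zero zero S zero S => west push push west push west push push zero zero west S zero S => west push push west push west push push zero zero west quick zero zero S => west push push west push west push push zero zero west quick zero zero quick zero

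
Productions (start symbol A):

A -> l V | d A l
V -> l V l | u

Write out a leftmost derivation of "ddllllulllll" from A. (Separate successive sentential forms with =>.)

A => dAl => ddAll => ddlVll => ddllVlll => ddlllVllll => ddllllVlllll => ddllllulllll

A => dAl   [A -> d A l]
dAl => ddAll   [A -> d A l]
ddAll => ddlVll   [A -> l V]
ddlVll => ddllVlll   [V -> l V l]
ddllVlll => ddlllVllll   [V -> l V l]
ddlllVllll => ddllllVlllll   [V -> l V l]
ddllllVlllll => ddllllulllll   [V -> u]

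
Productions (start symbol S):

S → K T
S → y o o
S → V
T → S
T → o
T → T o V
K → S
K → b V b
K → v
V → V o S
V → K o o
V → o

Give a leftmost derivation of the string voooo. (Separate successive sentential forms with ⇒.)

S ⇒ KT ⇒ vT ⇒ vS ⇒ vKT ⇒ vST ⇒ vVT ⇒ voT ⇒ voToV ⇒ voooV ⇒ voooo

S ⇒ KT   [S → K T]
KT ⇒ vT   [K → v]
vT ⇒ vS   [T → S]
vS ⇒ vKT   [S → K T]
vKT ⇒ vST   [K → S]
vST ⇒ vVT   [S → V]
vVT ⇒ voT   [V → o]
voT ⇒ voToV   [T → T o V]
voToV ⇒ voooV   [T → o]
voooV ⇒ voooo   [V → o]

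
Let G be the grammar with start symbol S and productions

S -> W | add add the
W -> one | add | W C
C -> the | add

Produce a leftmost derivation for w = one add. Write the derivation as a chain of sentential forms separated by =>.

S => W => W C => one C => one add

S => W   [S -> W]
W => W C   [W -> W C]
W C => one C   [W -> one]
one C => one add   [C -> add]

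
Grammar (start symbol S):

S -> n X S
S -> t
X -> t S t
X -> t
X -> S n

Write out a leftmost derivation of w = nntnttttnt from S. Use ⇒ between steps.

S ⇒ nXS ⇒ nSnS ⇒ nnXSnS ⇒ nntStSnS ⇒ nntnXStSnS ⇒ nntntStSnS ⇒ nntntttSnS ⇒ nntnttttnS ⇒ nntnttttnt

S ⇒ nXS   [S -> n X S]
nXS ⇒ nSnS   [X -> S n]
nSnS ⇒ nnXSnS   [S -> n X S]
nnXSnS ⇒ nntStSnS   [X -> t S t]
nntStSnS ⇒ nntnXStSnS   [S -> n X S]
nntnXStSnS ⇒ nntntStSnS   [X -> t]
nntntStSnS ⇒ nntntttSnS   [S -> t]
nntntttSnS ⇒ nntnttttnS   [S -> t]
nntnttttnS ⇒ nntnttttnt   [S -> t]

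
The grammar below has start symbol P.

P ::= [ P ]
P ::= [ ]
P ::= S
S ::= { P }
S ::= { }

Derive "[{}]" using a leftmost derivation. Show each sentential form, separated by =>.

P => [P]   [P ::= [ P ]]
[P] => [S]   [P ::= S]
[S] => [{}]   [S ::= { }]

P=>[P]=>[S]=>[{}]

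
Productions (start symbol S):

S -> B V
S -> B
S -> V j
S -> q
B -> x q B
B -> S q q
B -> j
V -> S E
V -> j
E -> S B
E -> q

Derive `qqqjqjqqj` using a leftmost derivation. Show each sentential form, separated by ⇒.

S ⇒ BV ⇒ SqqV ⇒ VjqqV ⇒ SEjqqV ⇒ BVEjqqV ⇒ SqqVEjqqV ⇒ qqqVEjqqV ⇒ qqqjEjqqV ⇒ qqqjqjqqV ⇒ qqqjqjqqj

S ⇒ BV   [S -> B V]
BV ⇒ SqqV   [B -> S q q]
SqqV ⇒ VjqqV   [S -> V j]
VjqqV ⇒ SEjqqV   [V -> S E]
SEjqqV ⇒ BVEjqqV   [S -> B V]
BVEjqqV ⇒ SqqVEjqqV   [B -> S q q]
SqqVEjqqV ⇒ qqqVEjqqV   [S -> q]
qqqVEjqqV ⇒ qqqjEjqqV   [V -> j]
qqqjEjqqV ⇒ qqqjqjqqV   [E -> q]
qqqjqjqqV ⇒ qqqjqjqqj   [V -> j]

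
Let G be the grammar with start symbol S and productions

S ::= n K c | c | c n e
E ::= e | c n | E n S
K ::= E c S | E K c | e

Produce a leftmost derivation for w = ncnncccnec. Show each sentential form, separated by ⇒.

S ⇒ nKc ⇒ nEcSc ⇒ nEnScSc ⇒ ncnnScSc ⇒ ncnnccSc ⇒ ncnncccnec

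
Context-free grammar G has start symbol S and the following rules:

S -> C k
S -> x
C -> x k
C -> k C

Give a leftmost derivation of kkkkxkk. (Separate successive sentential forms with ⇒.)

S ⇒ Ck   [S -> C k]
Ck ⇒ kCk   [C -> k C]
kCk ⇒ kkCk   [C -> k C]
kkCk ⇒ kkkCk   [C -> k C]
kkkCk ⇒ kkkkCk   [C -> k C]
kkkkCk ⇒ kkkkxkk   [C -> x k]

S ⇒ Ck ⇒ kCk ⇒ kkCk ⇒ kkkCk ⇒ kkkkCk ⇒ kkkkxkk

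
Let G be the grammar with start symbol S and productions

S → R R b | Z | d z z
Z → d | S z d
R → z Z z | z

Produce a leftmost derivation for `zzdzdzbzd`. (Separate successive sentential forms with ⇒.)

S ⇒ Z   [S → Z]
Z ⇒ Szd   [Z → S z d]
Szd ⇒ RRbzd   [S → R R b]
RRbzd ⇒ zRbzd   [R → z]
zRbzd ⇒ zzZzbzd   [R → z Z z]
zzZzbzd ⇒ zzSzdzbzd   [Z → S z d]
zzSzdzbzd ⇒ zzZzdzbzd   [S → Z]
zzZzdzbzd ⇒ zzdzdzbzd   [Z → d]

S ⇒ Z ⇒ Szd ⇒ RRbzd ⇒ zRbzd ⇒ zzZzbzd ⇒ zzSzdzbzd ⇒ zzZzdzbzd ⇒ zzdzdzbzd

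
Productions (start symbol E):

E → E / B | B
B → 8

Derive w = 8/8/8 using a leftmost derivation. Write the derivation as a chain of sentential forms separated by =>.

E => E/B => E/B/B => B/B/B => 8/B/B => 8/8/B => 8/8/8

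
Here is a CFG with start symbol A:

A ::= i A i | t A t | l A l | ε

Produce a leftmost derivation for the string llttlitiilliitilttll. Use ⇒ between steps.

A ⇒ lAl ⇒ llAll ⇒ lltAtll ⇒ llttAttll ⇒ llttlAlttll ⇒ llttliAilttll ⇒ llttlitAtilttll ⇒ llttlitiAitilttll ⇒ llttlitiiAiitilttll ⇒ llttlitiilAliitilttll ⇒ llttlitiilliitilttll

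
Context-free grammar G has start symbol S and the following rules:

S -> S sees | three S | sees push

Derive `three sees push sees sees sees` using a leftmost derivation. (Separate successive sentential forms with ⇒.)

S ⇒ S sees ⇒ S sees sees ⇒ three S sees sees ⇒ three S sees sees sees ⇒ three sees push sees sees sees

S ⇒ S sees   [S -> S sees]
S sees ⇒ S sees sees   [S -> S sees]
S sees sees ⇒ three S sees sees   [S -> three S]
three S sees sees ⇒ three S sees sees sees   [S -> S sees]
three S sees sees sees ⇒ three sees push sees sees sees   [S -> sees push]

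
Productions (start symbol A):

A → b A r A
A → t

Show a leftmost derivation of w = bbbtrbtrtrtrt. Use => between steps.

A => bArA   [A → b A r A]
bArA => bbArArA   [A → b A r A]
bbArArA => bbbArArArA   [A → b A r A]
bbbArArArA => bbbtrArArA   [A → t]
bbbtrArArA => bbbtrbArArArA   [A → b A r A]
bbbtrbArArArA => bbbtrbtrArArA   [A → t]
bbbtrbtrArArA => bbbtrbtrtrArA   [A → t]
bbbtrbtrtrArA => bbbtrbtrtrtrA   [A → t]
bbbtrbtrtrtrA => bbbtrbtrtrtrt   [A → t]

A=>bArA=>bbArArA=>bbbArArArA=>bbbtrArArA=>bbbtrbArArArA=>bbbtrbtrArArA=>bbbtrbtrtrArA=>bbbtrbtrtrtrA=>bbbtrbtrtrtrt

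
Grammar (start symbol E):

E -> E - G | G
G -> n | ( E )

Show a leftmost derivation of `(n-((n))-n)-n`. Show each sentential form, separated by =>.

E => E-G   [E -> E - G]
E-G => G-G   [E -> G]
G-G => (E)-G   [G -> ( E )]
(E)-G => (E-G)-G   [E -> E - G]
(E-G)-G => (E-G-G)-G   [E -> E - G]
(E-G-G)-G => (G-G-G)-G   [E -> G]
(G-G-G)-G => (n-G-G)-G   [G -> n]
(n-G-G)-G => (n-(E)-G)-G   [G -> ( E )]
(n-(E)-G)-G => (n-(G)-G)-G   [E -> G]
(n-(G)-G)-G => (n-((E))-G)-G   [G -> ( E )]
(n-((E))-G)-G => (n-((G))-G)-G   [E -> G]
(n-((G))-G)-G => (n-((n))-G)-G   [G -> n]
(n-((n))-G)-G => (n-((n))-n)-G   [G -> n]
(n-((n))-n)-G => (n-((n))-n)-n   [G -> n]

E => E-G => G-G => (E)-G => (E-G)-G => (E-G-G)-G => (G-G-G)-G => (n-G-G)-G => (n-(E)-G)-G => (n-(G)-G)-G => (n-((E))-G)-G => (n-((G))-G)-G => (n-((n))-G)-G => (n-((n))-n)-G => (n-((n))-n)-n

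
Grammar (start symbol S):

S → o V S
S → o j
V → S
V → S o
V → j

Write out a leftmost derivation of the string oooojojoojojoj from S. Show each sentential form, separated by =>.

S => oVS => oSS => ooVSS => ooSSS => oooVSSS => oooSoSSS => ooooVSoSSS => oooojSoSSS => oooojojoSSS => oooojojoojSS => oooojojoojojS => oooojojoojojoj

S => oVS   [S → o V S]
oVS => oSS   [V → S]
oSS => ooVSS   [S → o V S]
ooVSS => ooSSS   [V → S]
ooSSS => oooVSSS   [S → o V S]
oooVSSS => oooSoSSS   [V → S o]
oooSoSSS => ooooVSoSSS   [S → o V S]
ooooVSoSSS => oooojSoSSS   [V → j]
oooojSoSSS => oooojojoSSS   [S → o j]
oooojojoSSS => oooojojoojSS   [S → o j]
oooojojoojSS => oooojojoojojS   [S → o j]
oooojojoojojS => oooojojoojojoj   [S → o j]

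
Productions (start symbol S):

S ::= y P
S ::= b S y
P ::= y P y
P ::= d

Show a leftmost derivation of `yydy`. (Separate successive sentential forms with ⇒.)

S ⇒ yP ⇒ yyPy ⇒ yydy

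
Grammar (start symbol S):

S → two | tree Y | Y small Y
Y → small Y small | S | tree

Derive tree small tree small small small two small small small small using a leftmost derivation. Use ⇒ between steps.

S ⇒ tree Y   [S → tree Y]
tree Y ⇒ tree small Y small   [Y → small Y small]
tree small Y small ⇒ tree small S small   [Y → S]
tree small S small ⇒ tree small tree Y small   [S → tree Y]
tree small tree Y small ⇒ tree small tree small Y small small   [Y → small Y small]
tree small tree small Y small small ⇒ tree small tree small small Y small small small   [Y → small Y small]
tree small tree small small Y small small small ⇒ tree small tree small small small Y small small small small   [Y → small Y small]
tree small tree small small small Y small small small small ⇒ tree small tree small small small S small small small small   [Y → S]
tree small tree small small small S small small small small ⇒ tree small tree small small small two small small small small   [S → two]

S ⇒ tree Y ⇒ tree small Y small ⇒ tree small S small ⇒ tree small tree Y small ⇒ tree small tree small Y small small ⇒ tree small tree small small Y small small small ⇒ tree small tree small small small Y small small small small ⇒ tree small tree small small small S small small small small ⇒ tree small tree small small small two small small small small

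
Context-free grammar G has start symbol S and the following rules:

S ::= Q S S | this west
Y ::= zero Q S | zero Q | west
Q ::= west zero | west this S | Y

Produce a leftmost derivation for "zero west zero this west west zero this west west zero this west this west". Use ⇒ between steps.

S ⇒ Q S S ⇒ Y S S ⇒ zero Q S S ⇒ zero west zero S S ⇒ zero west zero this west S ⇒ zero west zero this west Q S S ⇒ zero west zero this west west zero S S ⇒ zero west zero this west west zero this west S ⇒ zero west zero this west west zero this west Q S S ⇒ zero west zero this west west zero this west west zero S S ⇒ zero west zero this west west zero this west west zero this west S ⇒ zero west zero this west west zero this west west zero this west this west

S ⇒ Q S S   [S ::= Q S S]
Q S S ⇒ Y S S   [Q ::= Y]
Y S S ⇒ zero Q S S   [Y ::= zero Q]
zero Q S S ⇒ zero west zero S S   [Q ::= west zero]
zero west zero S S ⇒ zero west zero this west S   [S ::= this west]
zero west zero this west S ⇒ zero west zero this west Q S S   [S ::= Q S S]
zero west zero this west Q S S ⇒ zero west zero this west west zero S S   [Q ::= west zero]
zero west zero this west west zero S S ⇒ zero west zero this west west zero this west S   [S ::= this west]
zero west zero this west west zero this west S ⇒ zero west zero this west west zero this west Q S S   [S ::= Q S S]
zero west zero this west west zero this west Q S S ⇒ zero west zero this west west zero this west west zero S S   [Q ::= west zero]
zero west zero this west west zero this west west zero S S ⇒ zero west zero this west west zero this west west zero this west S   [S ::= this west]
zero west zero this west west zero this west west zero this west S ⇒ zero west zero this west west zero this west west zero this west this west   [S ::= this west]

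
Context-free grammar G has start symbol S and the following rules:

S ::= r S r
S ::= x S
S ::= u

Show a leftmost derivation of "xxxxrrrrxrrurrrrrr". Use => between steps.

S=>xS=>xxS=>xxxS=>xxxxS=>xxxxrSr=>xxxxrrSrr=>xxxxrrrSrrr=>xxxxrrrrSrrrr=>xxxxrrrrxSrrrr=>xxxxrrrrxrSrrrrr=>xxxxrrrrxrrSrrrrrr=>xxxxrrrrxrrurrrrrr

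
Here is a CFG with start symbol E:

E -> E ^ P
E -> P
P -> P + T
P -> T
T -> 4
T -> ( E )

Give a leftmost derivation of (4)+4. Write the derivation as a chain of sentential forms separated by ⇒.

E ⇒ P   [E -> P]
P ⇒ P+T   [P -> P + T]
P+T ⇒ T+T   [P -> T]
T+T ⇒ (E)+T   [T -> ( E )]
(E)+T ⇒ (P)+T   [E -> P]
(P)+T ⇒ (T)+T   [P -> T]
(T)+T ⇒ (4)+T   [T -> 4]
(4)+T ⇒ (4)+4   [T -> 4]

E ⇒ P ⇒ P+T ⇒ T+T ⇒ (E)+T ⇒ (P)+T ⇒ (T)+T ⇒ (4)+T ⇒ (4)+4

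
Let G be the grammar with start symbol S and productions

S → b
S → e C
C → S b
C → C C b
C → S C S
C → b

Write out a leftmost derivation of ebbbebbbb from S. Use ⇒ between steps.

S ⇒ eC   [S → e C]
eC ⇒ eSCS   [C → S C S]
eSCS ⇒ ebCS   [S → b]
ebCS ⇒ ebSbS   [C → S b]
ebSbS ⇒ ebbbS   [S → b]
ebbbS ⇒ ebbbeC   [S → e C]
ebbbeC ⇒ ebbbeCCb   [C → C C b]
ebbbeCCb ⇒ ebbbeSbCb   [C → S b]
ebbbeSbCb ⇒ ebbbebbCb   [S → b]
ebbbebbCb ⇒ ebbbebbbb   [C → b]

S⇒eC⇒eSCS⇒ebCS⇒ebSbS⇒ebbbS⇒ebbbeC⇒ebbbeCCb⇒ebbbeSbCb⇒ebbbebbCb⇒ebbbebbbb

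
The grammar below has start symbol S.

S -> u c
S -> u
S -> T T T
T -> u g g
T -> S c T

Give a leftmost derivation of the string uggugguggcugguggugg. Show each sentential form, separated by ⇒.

S ⇒ TTT   [S -> T T T]
TTT ⇒ ScTTT   [T -> S c T]
ScTTT ⇒ TTTcTTT   [S -> T T T]
TTTcTTT ⇒ uggTTcTTT   [T -> u g g]
uggTTcTTT ⇒ ugguggTcTTT   [T -> u g g]
ugguggTcTTT ⇒ uggugguggcTTT   [T -> u g g]
uggugguggcTTT ⇒ uggugguggcuggTT   [T -> u g g]
uggugguggcuggTT ⇒ uggugguggcugguggT   [T -> u g g]
uggugguggcugguggT ⇒ uggugguggcugguggugg   [T -> u g g]

S ⇒ TTT ⇒ ScTTT ⇒ TTTcTTT ⇒ uggTTcTTT ⇒ ugguggTcTTT ⇒ uggugguggcTTT ⇒ uggugguggcuggTT ⇒ uggugguggcugguggT ⇒ uggugguggcugguggugg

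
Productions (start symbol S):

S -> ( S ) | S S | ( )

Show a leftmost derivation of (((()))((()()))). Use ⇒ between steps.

S ⇒ (S)   [S -> ( S )]
(S) ⇒ (SS)   [S -> S S]
(SS) ⇒ ((S)S)   [S -> ( S )]
((S)S) ⇒ (((S))S)   [S -> ( S )]
(((S))S) ⇒ (((()))S)   [S -> ( )]
(((()))S) ⇒ (((()))(S))   [S -> ( S )]
(((()))(S)) ⇒ (((()))((S)))   [S -> ( S )]
(((()))((S))) ⇒ (((()))((SS)))   [S -> S S]
(((()))((SS))) ⇒ (((()))((()S)))   [S -> ( )]
(((()))((()S))) ⇒ (((()))((()())))   [S -> ( )]

S ⇒ (S) ⇒ (SS) ⇒ ((S)S) ⇒ (((S))S) ⇒ (((()))S) ⇒ (((()))(S)) ⇒ (((()))((S))) ⇒ (((()))((SS))) ⇒ (((()))((()S))) ⇒ (((()))((()())))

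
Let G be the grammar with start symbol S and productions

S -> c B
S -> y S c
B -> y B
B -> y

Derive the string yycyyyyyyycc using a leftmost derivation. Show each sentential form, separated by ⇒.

S ⇒ ySc ⇒ yyScc ⇒ yycBcc ⇒ yycyBcc ⇒ yycyyBcc ⇒ yycyyyBcc ⇒ yycyyyyBcc ⇒ yycyyyyyBcc ⇒ yycyyyyyyBcc ⇒ yycyyyyyyycc

S ⇒ ySc   [S -> y S c]
ySc ⇒ yyScc   [S -> y S c]
yyScc ⇒ yycBcc   [S -> c B]
yycBcc ⇒ yycyBcc   [B -> y B]
yycyBcc ⇒ yycyyBcc   [B -> y B]
yycyyBcc ⇒ yycyyyBcc   [B -> y B]
yycyyyBcc ⇒ yycyyyyBcc   [B -> y B]
yycyyyyBcc ⇒ yycyyyyyBcc   [B -> y B]
yycyyyyyBcc ⇒ yycyyyyyyBcc   [B -> y B]
yycyyyyyyBcc ⇒ yycyyyyyyycc   [B -> y]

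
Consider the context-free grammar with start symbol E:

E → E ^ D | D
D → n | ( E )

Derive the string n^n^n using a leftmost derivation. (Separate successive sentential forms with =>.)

E=>E^D=>E^D^D=>D^D^D=>n^D^D=>n^n^D=>n^n^n

E => E^D   [E → E ^ D]
E^D => E^D^D   [E → E ^ D]
E^D^D => D^D^D   [E → D]
D^D^D => n^D^D   [D → n]
n^D^D => n^n^D   [D → n]
n^n^D => n^n^n   [D → n]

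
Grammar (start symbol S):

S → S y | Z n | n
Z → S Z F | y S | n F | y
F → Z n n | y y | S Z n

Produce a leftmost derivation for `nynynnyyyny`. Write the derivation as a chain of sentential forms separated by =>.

S => Sy   [S → S y]
Sy => Zny   [S → Z n]
Zny => SZFny   [Z → S Z F]
SZFny => ZnZFny   [S → Z n]
ZnZFny => nFnZFny   [Z → n F]
nFnZFny => nSZnnZFny   [F → S Z n]
nSZnnZFny => nZnZnnZFny   [S → Z n]
nZnZnnZFny => nynZnnZFny   [Z → y]
nynZnnZFny => nynynnZFny   [Z → y]
nynynnZFny => nynynnyFny   [Z → y]
nynynnyFny => nynynnyyyny   [F → y y]

S=>Sy=>Zny=>SZFny=>ZnZFny=>nFnZFny=>nSZnnZFny=>nZnZnnZFny=>nynZnnZFny=>nynynnZFny=>nynynnyFny=>nynynnyyyny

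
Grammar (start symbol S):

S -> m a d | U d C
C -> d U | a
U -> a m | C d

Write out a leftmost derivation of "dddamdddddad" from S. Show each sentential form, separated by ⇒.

S ⇒ UdC ⇒ CddC ⇒ dUddC ⇒ dCdddC ⇒ ddUdddC ⇒ ddCddddC ⇒ dddUddddC ⇒ dddamddddC ⇒ dddamdddddU ⇒ dddamdddddCd ⇒ dddamdddddad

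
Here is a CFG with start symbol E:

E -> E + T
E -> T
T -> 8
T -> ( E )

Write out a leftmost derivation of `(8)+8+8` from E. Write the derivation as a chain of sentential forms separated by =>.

E => E+T => E+T+T => T+T+T => (E)+T+T => (T)+T+T => (8)+T+T => (8)+8+T => (8)+8+8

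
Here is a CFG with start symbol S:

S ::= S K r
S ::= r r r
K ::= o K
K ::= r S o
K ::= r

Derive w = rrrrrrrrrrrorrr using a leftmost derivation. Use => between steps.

S=>SKr=>SKrKr=>rrrKrKr=>rrrrSorKr=>rrrrSKrorKr=>rrrrSKrKrorKr=>rrrrrrrKrKrorKr=>rrrrrrrrrKrorKr=>rrrrrrrrrrrorKr=>rrrrrrrrrrrorrr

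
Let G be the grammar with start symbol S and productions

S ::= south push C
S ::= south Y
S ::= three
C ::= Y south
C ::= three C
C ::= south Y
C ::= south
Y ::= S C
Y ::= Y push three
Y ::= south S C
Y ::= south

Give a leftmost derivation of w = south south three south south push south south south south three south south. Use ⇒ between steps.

S ⇒ south Y   [S ::= south Y]
south Y ⇒ south south S C   [Y ::= south S C]
south south S C ⇒ south south three C   [S ::= three]
south south three C ⇒ south south three Y south   [C ::= Y south]
south south three Y south ⇒ south south three south S C south   [Y ::= south S C]
south south three south S C south ⇒ south south three south south push C C south   [S ::= south push C]
south south three south south push C C south ⇒ south south three south south push Y south C south   [C ::= Y south]
south south three south south push Y south C south ⇒ south south three south south push south south C south   [Y ::= south]
south south three south south push south south C south ⇒ south south three south south push south south south Y south   [C ::= south Y]
south south three south south push south south south Y south ⇒ south south three south south push south south south south S C south   [Y ::= south S C]
south south three south south push south south south south S C south ⇒ south south three south south push south south south south three C south   [S ::= three]
south south three south south push south south south south three C south ⇒ south south three south south push south south south south three south south   [C ::= south]

S ⇒ south Y ⇒ south south S C ⇒ south south three C ⇒ south south three Y south ⇒ south south three south S C south ⇒ south south three south south push C C south ⇒ south south three south south push Y south C south ⇒ south south three south south push south south C south ⇒ south south three south south push south south south Y south ⇒ south south three south south push south south south south S C south ⇒ south south three south south push south south south south three C south ⇒ south south three south south push south south south south three south south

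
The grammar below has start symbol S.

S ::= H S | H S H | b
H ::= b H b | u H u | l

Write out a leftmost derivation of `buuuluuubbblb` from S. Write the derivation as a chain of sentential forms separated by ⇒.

S ⇒ HSH ⇒ bHbSH ⇒ buHubSH ⇒ buuHuubSH ⇒ buuuHuuubSH ⇒ buuuluuubSH ⇒ buuuluuubbH ⇒ buuuluuubbbHb ⇒ buuuluuubbblb

S ⇒ HSH   [S ::= H S H]
HSH ⇒ bHbSH   [H ::= b H b]
bHbSH ⇒ buHubSH   [H ::= u H u]
buHubSH ⇒ buuHuubSH   [H ::= u H u]
buuHuubSH ⇒ buuuHuuubSH   [H ::= u H u]
buuuHuuubSH ⇒ buuuluuubSH   [H ::= l]
buuuluuubSH ⇒ buuuluuubbH   [S ::= b]
buuuluuubbH ⇒ buuuluuubbbHb   [H ::= b H b]
buuuluuubbbHb ⇒ buuuluuubbblb   [H ::= l]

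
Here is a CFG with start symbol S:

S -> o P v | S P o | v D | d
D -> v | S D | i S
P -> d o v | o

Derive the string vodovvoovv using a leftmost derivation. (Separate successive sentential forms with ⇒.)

S ⇒ vD ⇒ vSD ⇒ voPvD ⇒ vodovvD ⇒ vodovvSD ⇒ vodovvoPvD ⇒ vodovvoovD ⇒ vodovvoovv

S ⇒ vD   [S -> v D]
vD ⇒ vSD   [D -> S D]
vSD ⇒ voPvD   [S -> o P v]
voPvD ⇒ vodovvD   [P -> d o v]
vodovvD ⇒ vodovvSD   [D -> S D]
vodovvSD ⇒ vodovvoPvD   [S -> o P v]
vodovvoPvD ⇒ vodovvoovD   [P -> o]
vodovvoovD ⇒ vodovvoovv   [D -> v]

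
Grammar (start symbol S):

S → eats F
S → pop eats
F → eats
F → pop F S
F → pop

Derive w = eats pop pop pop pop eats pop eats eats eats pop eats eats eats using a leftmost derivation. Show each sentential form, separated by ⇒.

S ⇒ eats F ⇒ eats pop F S ⇒ eats pop pop F S S ⇒ eats pop pop pop F S S S ⇒ eats pop pop pop pop S S S ⇒ eats pop pop pop pop eats F S S ⇒ eats pop pop pop pop eats pop F S S S ⇒ eats pop pop pop pop eats pop eats S S S ⇒ eats pop pop pop pop eats pop eats eats F S S ⇒ eats pop pop pop pop eats pop eats eats eats S S ⇒ eats pop pop pop pop eats pop eats eats eats pop eats S ⇒ eats pop pop pop pop eats pop eats eats eats pop eats eats F ⇒ eats pop pop pop pop eats pop eats eats eats pop eats eats eats

S ⇒ eats F   [S → eats F]
eats F ⇒ eats pop F S   [F → pop F S]
eats pop F S ⇒ eats pop pop F S S   [F → pop F S]
eats pop pop F S S ⇒ eats pop pop pop F S S S   [F → pop F S]
eats pop pop pop F S S S ⇒ eats pop pop pop pop S S S   [F → pop]
eats pop pop pop pop S S S ⇒ eats pop pop pop pop eats F S S   [S → eats F]
eats pop pop pop pop eats F S S ⇒ eats pop pop pop pop eats pop F S S S   [F → pop F S]
eats pop pop pop pop eats pop F S S S ⇒ eats pop pop pop pop eats pop eats S S S   [F → eats]
eats pop pop pop pop eats pop eats S S S ⇒ eats pop pop pop pop eats pop eats eats F S S   [S → eats F]
eats pop pop pop pop eats pop eats eats F S S ⇒ eats pop pop pop pop eats pop eats eats eats S S   [F → eats]
eats pop pop pop pop eats pop eats eats eats S S ⇒ eats pop pop pop pop eats pop eats eats eats pop eats S   [S → pop eats]
eats pop pop pop pop eats pop eats eats eats pop eats S ⇒ eats pop pop pop pop eats pop eats eats eats pop eats eats F   [S → eats F]
eats pop pop pop pop eats pop eats eats eats pop eats eats F ⇒ eats pop pop pop pop eats pop eats eats eats pop eats eats eats   [F → eats]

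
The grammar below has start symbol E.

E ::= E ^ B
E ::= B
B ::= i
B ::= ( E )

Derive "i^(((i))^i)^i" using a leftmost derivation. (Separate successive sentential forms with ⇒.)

E ⇒ E^B ⇒ E^B^B ⇒ B^B^B ⇒ i^B^B ⇒ i^(E)^B ⇒ i^(E^B)^B ⇒ i^(B^B)^B ⇒ i^((E)^B)^B ⇒ i^((B)^B)^B ⇒ i^(((E))^B)^B ⇒ i^(((B))^B)^B ⇒ i^(((i))^B)^B ⇒ i^(((i))^i)^B ⇒ i^(((i))^i)^i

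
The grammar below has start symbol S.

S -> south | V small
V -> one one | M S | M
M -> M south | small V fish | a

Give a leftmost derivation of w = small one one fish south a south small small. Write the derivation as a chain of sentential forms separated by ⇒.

S ⇒ V small ⇒ M S small ⇒ M south S small ⇒ small V fish south S small ⇒ small one one fish south S small ⇒ small one one fish south V small small ⇒ small one one fish south M S small small ⇒ small one one fish south a S small small ⇒ small one one fish south a south small small

S ⇒ V small   [S -> V small]
V small ⇒ M S small   [V -> M S]
M S small ⇒ M south S small   [M -> M south]
M south S small ⇒ small V fish south S small   [M -> small V fish]
small V fish south S small ⇒ small one one fish south S small   [V -> one one]
small one one fish south S small ⇒ small one one fish south V small small   [S -> V small]
small one one fish south V small small ⇒ small one one fish south M S small small   [V -> M S]
small one one fish south M S small small ⇒ small one one fish south a S small small   [M -> a]
small one one fish south a S small small ⇒ small one one fish south a south small small   [S -> south]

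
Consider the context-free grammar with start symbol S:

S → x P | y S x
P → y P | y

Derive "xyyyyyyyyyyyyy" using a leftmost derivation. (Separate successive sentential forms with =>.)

S=>xP=>xyP=>xyyP=>xyyyP=>xyyyyP=>xyyyyyP=>xyyyyyyP=>xyyyyyyyP=>xyyyyyyyyP=>xyyyyyyyyyP=>xyyyyyyyyyyP=>xyyyyyyyyyyyP=>xyyyyyyyyyyyyP=>xyyyyyyyyyyyyy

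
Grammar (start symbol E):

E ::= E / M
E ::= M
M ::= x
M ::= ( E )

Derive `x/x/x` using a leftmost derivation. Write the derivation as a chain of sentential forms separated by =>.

E => E/M => E/M/M => M/M/M => x/M/M => x/x/M => x/x/x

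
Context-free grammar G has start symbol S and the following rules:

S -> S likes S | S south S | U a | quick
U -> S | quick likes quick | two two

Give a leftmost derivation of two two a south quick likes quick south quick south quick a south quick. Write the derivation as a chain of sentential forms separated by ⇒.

S ⇒ S south S ⇒ U a south S ⇒ S a south S ⇒ S south S a south S ⇒ S south S south S a south S ⇒ S south S south S south S a south S ⇒ U a south S south S south S a south S ⇒ two two a south S south S south S a south S ⇒ two two a south S likes S south S south S a south S ⇒ two two a south quick likes S south S south S a south S ⇒ two two a south quick likes quick south S south S a south S ⇒ two two a south quick likes quick south quick south S a south S ⇒ two two a south quick likes quick south quick south quick a south S ⇒ two two a south quick likes quick south quick south quick a south quick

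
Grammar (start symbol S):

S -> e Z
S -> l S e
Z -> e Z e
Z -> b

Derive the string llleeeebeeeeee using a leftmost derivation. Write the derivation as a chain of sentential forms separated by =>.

S => lSe => llSee => lllSeee => llleZeee => llleeZeeee => llleeeZeeeee => llleeeeZeeeeee => llleeeebeeeeee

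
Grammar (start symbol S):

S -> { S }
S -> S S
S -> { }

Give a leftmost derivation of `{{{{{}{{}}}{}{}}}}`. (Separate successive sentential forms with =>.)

S=>{S}=>{{S}}=>{{{S}}}=>{{{SS}}}=>{{{SSS}}}=>{{{{S}SS}}}=>{{{{SS}SS}}}=>{{{{{}S}SS}}}=>{{{{{}{S}}SS}}}=>{{{{{}{{}}}SS}}}=>{{{{{}{{}}}{}S}}}=>{{{{{}{{}}}{}{}}}}

S => {S}   [S -> { S }]
{S} => {{S}}   [S -> { S }]
{{S}} => {{{S}}}   [S -> { S }]
{{{S}}} => {{{SS}}}   [S -> S S]
{{{SS}}} => {{{SSS}}}   [S -> S S]
{{{SSS}}} => {{{{S}SS}}}   [S -> { S }]
{{{{S}SS}}} => {{{{SS}SS}}}   [S -> S S]
{{{{SS}SS}}} => {{{{{}S}SS}}}   [S -> { }]
{{{{{}S}SS}}} => {{{{{}{S}}SS}}}   [S -> { S }]
{{{{{}{S}}SS}}} => {{{{{}{{}}}SS}}}   [S -> { }]
{{{{{}{{}}}SS}}} => {{{{{}{{}}}{}S}}}   [S -> { }]
{{{{{}{{}}}{}S}}} => {{{{{}{{}}}{}{}}}}   [S -> { }]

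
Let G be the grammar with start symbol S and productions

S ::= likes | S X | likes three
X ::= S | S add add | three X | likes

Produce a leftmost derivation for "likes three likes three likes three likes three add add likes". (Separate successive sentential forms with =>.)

S => S X => S X X => S X X X => likes three X X X => likes three S X X => likes three S X X X => likes three likes three X X X => likes three likes three likes X X => likes three likes three likes three X X => likes three likes three likes three S add add X => likes three likes three likes three likes three add add X => likes three likes three likes three likes three add add likes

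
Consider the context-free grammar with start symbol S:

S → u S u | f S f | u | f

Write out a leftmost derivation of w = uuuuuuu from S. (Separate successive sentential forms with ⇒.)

S ⇒ uSu ⇒ uuSuu ⇒ uuuSuuu ⇒ uuuuuuu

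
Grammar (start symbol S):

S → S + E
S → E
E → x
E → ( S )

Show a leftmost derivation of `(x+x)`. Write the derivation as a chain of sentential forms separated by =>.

S => E => (S) => (S+E) => (E+E) => (x+E) => (x+x)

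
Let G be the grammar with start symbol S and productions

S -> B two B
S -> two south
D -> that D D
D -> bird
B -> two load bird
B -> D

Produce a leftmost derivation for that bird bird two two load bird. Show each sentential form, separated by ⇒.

S ⇒ B two B ⇒ D two B ⇒ that D D two B ⇒ that bird D two B ⇒ that bird bird two B ⇒ that bird bird two two load bird

S ⇒ B two B   [S -> B two B]
B two B ⇒ D two B   [B -> D]
D two B ⇒ that D D two B   [D -> that D D]
that D D two B ⇒ that bird D two B   [D -> bird]
that bird D two B ⇒ that bird bird two B   [D -> bird]
that bird bird two B ⇒ that bird bird two two load bird   [B -> two load bird]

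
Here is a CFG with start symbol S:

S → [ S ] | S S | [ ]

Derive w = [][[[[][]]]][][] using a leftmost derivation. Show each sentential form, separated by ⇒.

S ⇒ SS ⇒ SSS ⇒ SSSS ⇒ []SSS ⇒ [][S]SS ⇒ [][[S]]SS ⇒ [][[[S]]]SS ⇒ [][[[SS]]]SS ⇒ [][[[[]S]]]SS ⇒ [][[[[][]]]]SS ⇒ [][[[[][]]]][]S ⇒ [][[[[][]]]][][]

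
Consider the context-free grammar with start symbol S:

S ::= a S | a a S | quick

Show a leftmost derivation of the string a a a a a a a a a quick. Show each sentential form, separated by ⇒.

S ⇒ a a S ⇒ a a a a S ⇒ a a a a a S ⇒ a a a a a a a S ⇒ a a a a a a a a S ⇒ a a a a a a a a a S ⇒ a a a a a a a a a quick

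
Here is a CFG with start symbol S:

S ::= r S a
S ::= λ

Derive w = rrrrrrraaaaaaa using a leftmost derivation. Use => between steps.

S => rSa => rrSaa => rrrSaaa => rrrrSaaaa => rrrrrSaaaaa => rrrrrrSaaaaaa => rrrrrrrSaaaaaaa => rrrrrrraaaaaaa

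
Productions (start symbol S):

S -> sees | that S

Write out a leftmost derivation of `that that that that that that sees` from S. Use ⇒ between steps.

S ⇒ that S ⇒ that that S ⇒ that that that S ⇒ that that that that S ⇒ that that that that that S ⇒ that that that that that that S ⇒ that that that that that that sees

S ⇒ that S   [S -> that S]
that S ⇒ that that S   [S -> that S]
that that S ⇒ that that that S   [S -> that S]
that that that S ⇒ that that that that S   [S -> that S]
that that that that S ⇒ that that that that that S   [S -> that S]
that that that that that S ⇒ that that that that that that S   [S -> that S]
that that that that that that S ⇒ that that that that that that sees   [S -> sees]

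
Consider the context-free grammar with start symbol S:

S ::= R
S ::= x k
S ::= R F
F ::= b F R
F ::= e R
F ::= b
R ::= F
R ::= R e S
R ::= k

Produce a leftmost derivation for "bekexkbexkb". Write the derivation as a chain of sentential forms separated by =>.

S => RF => ReSF => ReSeSF => FeSeSF => beSeSF => beRFeSF => beReSFeSF => bekeSFeSF => bekexkFeSF => bekexkbeSF => bekexkbexkF => bekexkbexkb

S => RF   [S ::= R F]
RF => ReSF   [R ::= R e S]
ReSF => ReSeSF   [R ::= R e S]
ReSeSF => FeSeSF   [R ::= F]
FeSeSF => beSeSF   [F ::= b]
beSeSF => beRFeSF   [S ::= R F]
beRFeSF => beReSFeSF   [R ::= R e S]
beReSFeSF => bekeSFeSF   [R ::= k]
bekeSFeSF => bekexkFeSF   [S ::= x k]
bekexkFeSF => bekexkbeSF   [F ::= b]
bekexkbeSF => bekexkbexkF   [S ::= x k]
bekexkbexkF => bekexkbexkb   [F ::= b]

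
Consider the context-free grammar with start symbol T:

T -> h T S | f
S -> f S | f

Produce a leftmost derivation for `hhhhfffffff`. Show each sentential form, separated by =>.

T => hTS   [T -> h T S]
hTS => hhTSS   [T -> h T S]
hhTSS => hhhTSSS   [T -> h T S]
hhhTSSS => hhhhTSSSS   [T -> h T S]
hhhhTSSSS => hhhhfSSSS   [T -> f]
hhhhfSSSS => hhhhffSSSS   [S -> f S]
hhhhffSSSS => hhhhfffSSS   [S -> f]
hhhhfffSSS => hhhhffffSS   [S -> f]
hhhhffffSS => hhhhfffffS   [S -> f]
hhhhfffffS => hhhhffffffS   [S -> f S]
hhhhffffffS => hhhhfffffff   [S -> f]

T => hTS => hhTSS => hhhTSSS => hhhhTSSSS => hhhhfSSSS => hhhhffSSSS => hhhhfffSSS => hhhhffffSS => hhhhfffffS => hhhhffffffS => hhhhfffffff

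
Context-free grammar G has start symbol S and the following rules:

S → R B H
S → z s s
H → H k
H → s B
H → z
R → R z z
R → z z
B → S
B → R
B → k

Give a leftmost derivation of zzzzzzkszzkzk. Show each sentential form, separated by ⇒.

S⇒RBH⇒RzzBH⇒RzzzzBH⇒zzzzzzBH⇒zzzzzzkH⇒zzzzzzkHk⇒zzzzzzksBk⇒zzzzzzksSk⇒zzzzzzksRBHk⇒zzzzzzkszzBHk⇒zzzzzzkszzkHk⇒zzzzzzkszzkzk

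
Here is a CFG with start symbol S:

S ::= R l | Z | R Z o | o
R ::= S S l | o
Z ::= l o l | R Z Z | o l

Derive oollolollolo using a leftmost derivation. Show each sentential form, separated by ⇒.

S ⇒ RZo   [S ::= R Z o]
RZo ⇒ SSlZo   [R ::= S S l]
SSlZo ⇒ ZSlZo   [S ::= Z]
ZSlZo ⇒ RZZSlZo   [Z ::= R Z Z]
RZZSlZo ⇒ oZZSlZo   [R ::= o]
oZZSlZo ⇒ oolZSlZo   [Z ::= o l]
oolZSlZo ⇒ oollolSlZo   [Z ::= l o l]
oollolSlZo ⇒ oollololZo   [S ::= o]
oollololZo ⇒ oollolollolo   [Z ::= l o l]

S ⇒ RZo ⇒ SSlZo ⇒ ZSlZo ⇒ RZZSlZo ⇒ oZZSlZo ⇒ oolZSlZo ⇒ oollolSlZo ⇒ oollololZo ⇒ oollolollolo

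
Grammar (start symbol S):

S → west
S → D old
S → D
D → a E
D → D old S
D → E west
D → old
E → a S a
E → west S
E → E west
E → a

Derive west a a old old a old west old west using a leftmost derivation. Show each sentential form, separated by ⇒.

S ⇒ D ⇒ E west ⇒ west S west ⇒ west D old west ⇒ west D old S old west ⇒ west a E old S old west ⇒ west a a S a old S old west ⇒ west a a D old a old S old west ⇒ west a a old old a old S old west ⇒ west a a old old a old west old west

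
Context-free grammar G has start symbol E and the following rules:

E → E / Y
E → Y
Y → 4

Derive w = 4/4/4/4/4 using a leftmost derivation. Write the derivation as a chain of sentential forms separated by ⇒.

E ⇒ E/Y ⇒ E/Y/Y ⇒ E/Y/Y/Y ⇒ E/Y/Y/Y/Y ⇒ Y/Y/Y/Y/Y ⇒ 4/Y/Y/Y/Y ⇒ 4/4/Y/Y/Y ⇒ 4/4/4/Y/Y ⇒ 4/4/4/4/Y ⇒ 4/4/4/4/4

E ⇒ E/Y   [E → E / Y]
E/Y ⇒ E/Y/Y   [E → E / Y]
E/Y/Y ⇒ E/Y/Y/Y   [E → E / Y]
E/Y/Y/Y ⇒ E/Y/Y/Y/Y   [E → E / Y]
E/Y/Y/Y/Y ⇒ Y/Y/Y/Y/Y   [E → Y]
Y/Y/Y/Y/Y ⇒ 4/Y/Y/Y/Y   [Y → 4]
4/Y/Y/Y/Y ⇒ 4/4/Y/Y/Y   [Y → 4]
4/4/Y/Y/Y ⇒ 4/4/4/Y/Y   [Y → 4]
4/4/4/Y/Y ⇒ 4/4/4/4/Y   [Y → 4]
4/4/4/4/Y ⇒ 4/4/4/4/4   [Y → 4]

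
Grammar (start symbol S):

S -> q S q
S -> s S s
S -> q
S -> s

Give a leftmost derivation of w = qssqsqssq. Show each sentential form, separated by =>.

S => qSq => qsSsq => qssSssq => qssqSqssq => qssqsqssq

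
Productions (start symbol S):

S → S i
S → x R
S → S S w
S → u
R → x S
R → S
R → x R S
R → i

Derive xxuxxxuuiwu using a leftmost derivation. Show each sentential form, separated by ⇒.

S ⇒ xR ⇒ xxRS ⇒ xxSS ⇒ xxSSwS ⇒ xxuSwS ⇒ xxuSiwS ⇒ xxuxRiwS ⇒ xxuxxRSiwS ⇒ xxuxxxSSiwS ⇒ xxuxxxuSiwS ⇒ xxuxxxuuiwS ⇒ xxuxxxuuiwu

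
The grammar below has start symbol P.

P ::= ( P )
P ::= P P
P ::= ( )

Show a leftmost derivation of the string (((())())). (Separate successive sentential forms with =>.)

P => (P) => ((P)) => ((PP)) => (((P)P)) => (((())P)) => (((())()))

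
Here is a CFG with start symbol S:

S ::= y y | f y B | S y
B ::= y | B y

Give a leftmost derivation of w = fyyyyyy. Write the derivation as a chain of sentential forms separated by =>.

S=>Sy=>fyBy=>fyByy=>fyByyy=>fyByyyy=>fyyyyyy

S => Sy   [S ::= S y]
Sy => fyBy   [S ::= f y B]
fyBy => fyByy   [B ::= B y]
fyByy => fyByyy   [B ::= B y]
fyByyy => fyByyyy   [B ::= B y]
fyByyyy => fyyyyyy   [B ::= y]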